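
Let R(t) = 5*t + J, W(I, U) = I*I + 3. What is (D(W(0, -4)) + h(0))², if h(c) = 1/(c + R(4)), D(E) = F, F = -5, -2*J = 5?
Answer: 29929/1225 ≈ 24.432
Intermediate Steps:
J = -5/2 (J = -½*5 = -5/2 ≈ -2.5000)
W(I, U) = 3 + I² (W(I, U) = I² + 3 = 3 + I²)
R(t) = -5/2 + 5*t (R(t) = 5*t - 5/2 = -5/2 + 5*t)
D(E) = -5
h(c) = 1/(35/2 + c) (h(c) = 1/(c + (-5/2 + 5*4)) = 1/(c + (-5/2 + 20)) = 1/(c + 35/2) = 1/(35/2 + c))
(D(W(0, -4)) + h(0))² = (-5 + 2/(35 + 2*0))² = (-5 + 2/(35 + 0))² = (-5 + 2/35)² = (-173/35)² = 29929/1225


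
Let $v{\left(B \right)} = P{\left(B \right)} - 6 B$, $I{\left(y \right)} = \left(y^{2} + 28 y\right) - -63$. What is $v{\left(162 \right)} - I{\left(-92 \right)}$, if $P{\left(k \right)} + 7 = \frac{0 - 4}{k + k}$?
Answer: $- \frac{561331}{81} \approx -6930.0$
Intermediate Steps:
$P{\left(k \right)} = -7 - \frac{2}{k}$ ($P{\left(k \right)} = -7 + \frac{0 - 4}{k + k} = -7 - \frac{4}{2 k} = -7 - 4 \frac{1}{2 k} = -7 - \frac{2}{k}$)
$I{\left(y \right)} = 63 + y^{2} + 28 y$ ($I{\left(y \right)} = \left(y^{2} + 28 y\right) + 63 = 63 + y^{2} + 28 y$)
$v{\left(B \right)} = -7 - 6 B - \frac{2}{B}$ ($v{\left(B \right)} = \left(-7 - \frac{2}{B}\right) - 6 B = -7 - 6 B - \frac{2}{B}$)
$v{\left(162 \right)} - I{\left(-92 \right)} = \left(-7 - 972 - \frac{2}{162}\right) - \left(63 + \left(-92\right)^{2} + 28 \left(-92\right)\right) = \left(-7 - 972 - \frac{1}{81}\right) - \left(63 + 8464 - 2576\right) = \left(-7 - 972 - \frac{1}{81}\right) - 5951 = - \frac{79300}{81} - 5951 = - \frac{561331}{81}$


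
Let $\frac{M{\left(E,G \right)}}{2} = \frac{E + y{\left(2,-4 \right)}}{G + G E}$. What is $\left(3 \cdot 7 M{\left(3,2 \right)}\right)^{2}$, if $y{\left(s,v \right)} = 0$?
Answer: $\frac{3969}{16} \approx 248.06$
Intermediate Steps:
$M{\left(E,G \right)} = \frac{2 E}{G + E G}$ ($M{\left(E,G \right)} = 2 \frac{E + 0}{G + G E} = 2 \frac{E}{G + E G} = \frac{2 E}{G + E G}$)
$\left(3 \cdot 7 M{\left(3,2 \right)}\right)^{2} = \left(3 \cdot 7 \cdot 2 \cdot 3 \cdot \frac{1}{2} \frac{1}{1 + 3}\right)^{2} = \left(21 \cdot 2 \cdot 3 \cdot \frac{1}{2} \cdot \frac{1}{4}\right)^{2} = \left(21 \cdot \frac{3}{4}\right)^{2} = \left(\frac{63}{4}\right)^{2} = \frac{3969}{16}$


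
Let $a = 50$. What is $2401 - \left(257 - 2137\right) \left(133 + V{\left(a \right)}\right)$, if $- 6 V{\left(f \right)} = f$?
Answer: $\frac{710323}{3} \approx 2.3677 \cdot 10^{5}$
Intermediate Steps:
$V{\left(f \right)} = - \frac{f}{6}$
$2401 - \left(257 - 2137\right) \left(133 + V{\left(a \right)}\right) = 2401 - \left(257 - 2137\right) \left(133 - \frac{25}{3}\right) = 2401 - - 1880 \left(133 - \frac{25}{3}\right) = 2401 - \left(-1880\right) \frac{374}{3} = 2401 - - \frac{703120}{3} = 2401 + \frac{703120}{3} = \frac{710323}{3}$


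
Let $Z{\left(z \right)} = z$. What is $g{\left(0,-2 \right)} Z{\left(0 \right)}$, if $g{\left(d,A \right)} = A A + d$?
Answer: $0$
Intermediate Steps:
$g{\left(d,A \right)} = d + A^{2}$ ($g{\left(d,A \right)} = A^{2} + d = d + A^{2}$)
$g{\left(0,-2 \right)} Z{\left(0 \right)} = \left(0 + \left(-2\right)^{2}\right) 0 = \left(0 + 4\right) 0 = 4 \cdot 0 = 0$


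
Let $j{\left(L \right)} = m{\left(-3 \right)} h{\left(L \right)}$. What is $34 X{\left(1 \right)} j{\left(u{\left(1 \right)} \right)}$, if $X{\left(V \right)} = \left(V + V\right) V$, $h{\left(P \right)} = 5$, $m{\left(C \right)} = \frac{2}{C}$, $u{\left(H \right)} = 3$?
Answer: $- \frac{680}{3} \approx -226.67$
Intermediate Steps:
$j{\left(L \right)} = - \frac{10}{3}$ ($j{\left(L \right)} = \frac{2}{-3} \cdot 5 = 2 \left(- \frac{1}{3}\right) 5 = \left(- \frac{2}{3}\right) 5 = - \frac{10}{3}$)
$X{\left(V \right)} = 2 V^{2}$ ($X{\left(V \right)} = 2 V V = 2 V^{2}$)
$34 X{\left(1 \right)} j{\left(u{\left(1 \right)} \right)} = 34 \cdot 2 \cdot 1^{2} \left(- \frac{10}{3}\right) = 34 \cdot 2 \cdot 1 \left(- \frac{10}{3}\right) = 34 \cdot 2 \left(- \frac{10}{3}\right) = 68 \left(- \frac{10}{3}\right) = - \frac{680}{3}$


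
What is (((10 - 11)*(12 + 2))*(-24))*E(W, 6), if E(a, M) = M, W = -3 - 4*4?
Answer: 2016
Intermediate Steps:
W = -19 (W = -3 - 16 = -19)
(((10 - 11)*(12 + 2))*(-24))*E(W, 6) = (((10 - 11)*(12 + 2))*(-24))*6 = (-1*14*(-24))*6 = -14*(-24)*6 = 336*6 = 2016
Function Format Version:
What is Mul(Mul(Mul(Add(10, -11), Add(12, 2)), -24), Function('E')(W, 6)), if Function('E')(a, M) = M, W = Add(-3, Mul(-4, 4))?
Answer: 2016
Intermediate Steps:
W = -19 (W = Add(-3, -16) = -19)
Mul(Mul(Mul(Add(10, -11), Add(12, 2)), -24), Function('E')(W, 6)) = Mul(Mul(Mul(Add(10, -11), Add(12, 2)), -24), 6) = Mul(Mul(Mul(-1, 14), -24), 6) = Mul(Mul(-14, -24), 6) = Mul(336, 6) = 2016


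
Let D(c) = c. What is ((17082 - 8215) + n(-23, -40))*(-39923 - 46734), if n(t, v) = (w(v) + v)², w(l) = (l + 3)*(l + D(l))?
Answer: -739640632419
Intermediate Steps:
w(l) = 2*l*(3 + l) (w(l) = (l + 3)*(l + l) = (3 + l)*(2*l) = 2*l*(3 + l))
n(t, v) = (v + 2*v*(3 + v))² (n(t, v) = (2*v*(3 + v) + v)² = (v + 2*v*(3 + v))²)
((17082 - 8215) + n(-23, -40))*(-39923 - 46734) = ((17082 - 8215) + (-40)²*(7 + 2*(-40))²)*(-39923 - 46734) = (8867 + 1600*(7 - 80)²)*(-86657) = (8867 + 1600*(-73)²)*(-86657) = (8867 + 1600*5329)*(-86657) = (8867 + 8526400)*(-86657) = 8535267*(-86657) = -739640632419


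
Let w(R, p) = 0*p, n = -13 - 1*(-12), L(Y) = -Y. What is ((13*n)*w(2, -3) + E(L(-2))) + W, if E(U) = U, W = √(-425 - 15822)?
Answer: 2 + I*√16247 ≈ 2.0 + 127.46*I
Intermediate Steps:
W = I*√16247 (W = √(-16247) = I*√16247 ≈ 127.46*I)
n = -1 (n = -13 + 12 = -1)
w(R, p) = 0
((13*n)*w(2, -3) + E(L(-2))) + W = ((13*(-1))*0 - 1*(-2)) + I*√16247 = (-13*0 + 2) + I*√16247 = (0 + 2) + I*√16247 = 2 + I*√16247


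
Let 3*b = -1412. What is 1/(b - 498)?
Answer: -3/2906 ≈ -0.0010323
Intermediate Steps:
b = -1412/3 (b = (1/3)*(-1412) = -1412/3 ≈ -470.67)
1/(b - 498) = 1/(-1412/3 - 498) = 1/(-2906/3) = -3/2906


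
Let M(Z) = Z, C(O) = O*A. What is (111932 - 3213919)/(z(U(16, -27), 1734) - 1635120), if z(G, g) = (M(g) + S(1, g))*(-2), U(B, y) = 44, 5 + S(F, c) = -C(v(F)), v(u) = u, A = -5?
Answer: 443141/234084 ≈ 1.8931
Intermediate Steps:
C(O) = -5*O (C(O) = O*(-5) = -5*O)
S(F, c) = -5 + 5*F (S(F, c) = -5 - (-5)*F = -5 + 5*F)
z(G, g) = -2*g (z(G, g) = (g + (-5 + 5*1))*(-2) = (g + (-5 + 5))*(-2) = (g + 0)*(-2) = g*(-2) = -2*g)
(111932 - 3213919)/(z(U(16, -27), 1734) - 1635120) = (111932 - 3213919)/(-2*1734 - 1635120) = -3101987/(-3468 - 1635120) = -3101987/(-1638588) = -3101987*(-1/1638588) = 443141/234084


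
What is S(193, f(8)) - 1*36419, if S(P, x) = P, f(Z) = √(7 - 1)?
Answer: -36226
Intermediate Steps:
f(Z) = √6
S(193, f(8)) - 1*36419 = 193 - 1*36419 = 193 - 36419 = -36226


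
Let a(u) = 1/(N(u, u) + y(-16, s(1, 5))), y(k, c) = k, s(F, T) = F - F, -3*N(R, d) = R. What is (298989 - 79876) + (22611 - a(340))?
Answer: 93788915/388 ≈ 2.4172e+5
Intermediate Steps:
N(R, d) = -R/3
s(F, T) = 0
a(u) = 1/(-16 - u/3) (a(u) = 1/(-u/3 - 16) = 1/(-16 - u/3))
(298989 - 79876) + (22611 - a(340)) = (298989 - 79876) + (22611 - (-3)/(48 + 340)) = 219113 + (22611 - (-3)/388) = 219113 + (22611 - 1*(-3/388)) = 219113 + (22611 + 3/388) = 219113 + 8773071/388 = 93788915/388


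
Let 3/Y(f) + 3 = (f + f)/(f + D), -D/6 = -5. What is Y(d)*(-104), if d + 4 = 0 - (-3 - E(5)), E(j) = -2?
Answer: 2808/29 ≈ 96.828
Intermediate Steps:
D = 30 (D = -6*(-5) = 30)
d = -3 (d = -4 + (0 - (-3 - 1*(-2))) = -4 + (0 - (-3 + 2)) = -4 + (0 - 1*(-1)) = -4 + (0 + 1) = -4 + 1 = -3)
Y(f) = 3/(-3 + 2*f/(30 + f)) (Y(f) = 3/(-3 + (f + f)/(f + 30)) = 3/(-3 + (2*f)/(30 + f)) = 3/(-3 + 2*f/(30 + f)))
Y(d)*(-104) = (3*(-30 - 1*(-3))/(90 - 3))*(-104) = (3*(-30 + 3)/87)*(-104) = (3*(1/87)*(-27))*(-104) = -27/29*(-104) = 2808/29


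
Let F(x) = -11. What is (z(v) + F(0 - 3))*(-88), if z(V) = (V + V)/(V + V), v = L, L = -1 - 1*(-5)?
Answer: 880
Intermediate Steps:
L = 4 (L = -1 + 5 = 4)
v = 4
z(V) = 1 (z(V) = (2*V)/((2*V)) = (2*V)*(1/(2*V)) = 1)
(z(v) + F(0 - 3))*(-88) = (1 - 11)*(-88) = -10*(-88) = 880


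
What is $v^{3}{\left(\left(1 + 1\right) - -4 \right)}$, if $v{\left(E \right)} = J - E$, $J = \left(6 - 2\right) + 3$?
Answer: $1$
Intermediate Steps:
$J = 7$ ($J = 4 + 3 = 7$)
$v{\left(E \right)} = 7 - E$
$v^{3}{\left(\left(1 + 1\right) - -4 \right)} = \left(7 - \left(\left(1 + 1\right) - -4\right)\right)^{3} = \left(7 - \left(2 + 4\right)\right)^{3} = \left(7 - 6\right)^{3} = 1^{3} = 1$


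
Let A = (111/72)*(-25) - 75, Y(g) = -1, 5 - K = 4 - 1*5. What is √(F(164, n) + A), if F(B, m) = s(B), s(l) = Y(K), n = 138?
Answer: I*√16494/12 ≈ 10.702*I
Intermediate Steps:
K = 6 (K = 5 - (4 - 1*5) = 5 - (4 - 5) = 5 - 1*(-1) = 5 + 1 = 6)
s(l) = -1
F(B, m) = -1
A = -2725/24 (A = (111*(1/72))*(-25) - 75 = (37/24)*(-25) - 75 = -925/24 - 75 = -2725/24 ≈ -113.54)
√(F(164, n) + A) = √(-1 - 2725/24) = √(-2749/24) = I*√16494/12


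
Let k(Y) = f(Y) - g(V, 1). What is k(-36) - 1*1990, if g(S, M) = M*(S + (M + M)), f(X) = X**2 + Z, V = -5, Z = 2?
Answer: -689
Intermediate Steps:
f(X) = 2 + X**2 (f(X) = X**2 + 2 = 2 + X**2)
g(S, M) = M*(S + 2*M)
k(Y) = 5 + Y**2 (k(Y) = (2 + Y**2) - (-5 + 2*1) = (2 + Y**2) - (-5 + 2) = (2 + Y**2) - (-3) = (2 + Y**2) - 1*(-3) = (2 + Y**2) + 3 = 5 + Y**2)
k(-36) - 1*1990 = (5 + (-36)**2) - 1*1990 = (5 + 1296) - 1990 = 1301 - 1990 = -689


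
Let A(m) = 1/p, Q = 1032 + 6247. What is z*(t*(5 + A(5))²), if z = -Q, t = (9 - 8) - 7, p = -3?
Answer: 2853368/3 ≈ 9.5112e+5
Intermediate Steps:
Q = 7279
A(m) = -⅓ (A(m) = 1/(-3) = -⅓)
t = -6 (t = 1 - 7 = -6)
z = -7279 (z = -1*7279 = -7279)
z*(t*(5 + A(5))²) = -(-43674)*(5 - ⅓)² = -(-43674)*(14/3)² = -(-43674)*196/9 = -7279*(-392/3) = 2853368/3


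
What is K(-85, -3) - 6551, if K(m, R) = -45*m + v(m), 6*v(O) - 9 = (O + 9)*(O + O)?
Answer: -3427/6 ≈ -571.17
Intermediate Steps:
v(O) = 3/2 + O*(9 + O)/3 (v(O) = 3/2 + ((O + 9)*(O + O))/6 = 3/2 + ((9 + O)*(2*O))/6 = 3/2 + (2*O*(9 + O))/6 = 3/2 + O*(9 + O)/3)
K(m, R) = 3/2 - 42*m + m**2/3 (K(m, R) = -45*m + (3/2 + 3*m + m**2/3) = 3/2 - 42*m + m**2/3)
K(-85, -3) - 6551 = (3/2 - 42*(-85) + (1/3)*(-85)**2) - 6551 = (3/2 + 3570 + (1/3)*7225) - 6551 = (3/2 + 3570 + 7225/3) - 6551 = 35879/6 - 6551 = -3427/6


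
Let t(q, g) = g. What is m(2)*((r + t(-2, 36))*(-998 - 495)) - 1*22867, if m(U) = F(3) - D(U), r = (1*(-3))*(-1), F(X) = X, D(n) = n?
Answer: -81094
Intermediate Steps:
r = 3 (r = -3*(-1) = 3)
m(U) = 3 - U
m(2)*((r + t(-2, 36))*(-998 - 495)) - 1*22867 = (3 - 1*2)*((3 + 36)*(-998 - 495)) - 1*22867 = (3 - 2)*(39*(-1493)) - 22867 = 1*(-58227) - 22867 = -58227 - 22867 = -81094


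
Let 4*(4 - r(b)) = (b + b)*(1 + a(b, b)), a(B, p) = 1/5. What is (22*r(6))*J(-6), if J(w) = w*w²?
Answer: -9504/5 ≈ -1900.8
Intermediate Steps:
a(B, p) = ⅕
r(b) = 4 - 3*b/5 (r(b) = 4 - (b + b)*(1 + ⅕)/4 = 4 - 2*b*6/(4*5) = 4 - 3*b/5)
J(w) = w³
(22*r(6))*J(-6) = (22*(4 - ⅗*6))*(-6)³ = (22*(4 - 18/5))*(-216) = (22*(⅖))*(-216) = (44/5)*(-216) = -9504/5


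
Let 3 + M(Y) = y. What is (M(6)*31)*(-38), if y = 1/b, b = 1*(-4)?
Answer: 7657/2 ≈ 3828.5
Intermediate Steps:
b = -4
y = -¼ (y = 1/(-4) = -¼ ≈ -0.25000)
M(Y) = -13/4 (M(Y) = -3 - ¼ = -13/4)
(M(6)*31)*(-38) = -13/4*31*(-38) = -403/4*(-38) = 7657/2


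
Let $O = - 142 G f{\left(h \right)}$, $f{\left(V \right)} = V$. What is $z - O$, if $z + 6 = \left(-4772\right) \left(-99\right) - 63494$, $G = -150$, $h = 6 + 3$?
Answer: $217228$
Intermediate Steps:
$h = 9$
$O = 191700$ ($O = \left(-142\right) \left(-150\right) 9 = 21300 \cdot 9 = 191700$)
$z = 408928$ ($z = -6 - -408934 = -6 + \left(472428 - 63494\right) = -6 + 408934 = 408928$)
$z - O = 408928 - 191700 = 217228$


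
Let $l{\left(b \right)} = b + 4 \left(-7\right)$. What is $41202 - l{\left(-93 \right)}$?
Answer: $41323$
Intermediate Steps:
$l{\left(b \right)} = -28 + b$ ($l{\left(b \right)} = b - 28 = -28 + b$)
$41202 - l{\left(-93 \right)} = 41202 - \left(-28 - 93\right) = 41202 - -121 = 41202 + 121 = 41323$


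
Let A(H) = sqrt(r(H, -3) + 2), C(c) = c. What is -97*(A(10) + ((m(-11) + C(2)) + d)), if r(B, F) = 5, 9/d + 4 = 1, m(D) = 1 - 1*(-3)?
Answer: -291 - 97*sqrt(7) ≈ -547.64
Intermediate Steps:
m(D) = 4 (m(D) = 1 + 3 = 4)
d = -3 (d = 9/(-4 + 1) = 9/(-3) = 9*(-1/3) = -3)
A(H) = sqrt(7) (A(H) = sqrt(5 + 2) = sqrt(7))
-97*(A(10) + ((m(-11) + C(2)) + d)) = -97*(sqrt(7) + ((4 + 2) - 3)) = -97*(sqrt(7) + (6 - 3)) = -97*(sqrt(7) + 3) = -97*(3 + sqrt(7)) = -291 - 97*sqrt(7)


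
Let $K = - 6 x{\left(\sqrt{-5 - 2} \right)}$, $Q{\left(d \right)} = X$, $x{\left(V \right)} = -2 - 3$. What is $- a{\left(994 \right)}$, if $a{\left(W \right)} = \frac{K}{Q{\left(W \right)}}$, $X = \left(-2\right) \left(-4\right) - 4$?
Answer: $- \frac{15}{2} \approx -7.5$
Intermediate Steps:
$X = 4$ ($X = 8 - 4 = 4$)
$x{\left(V \right)} = -5$
$Q{\left(d \right)} = 4$
$K = 30$ ($K = \left(-6\right) \left(-5\right) = 30$)
$a{\left(W \right)} = \frac{15}{2}$ ($a{\left(W \right)} = \frac{30}{4} = 30 \cdot \frac{1}{4} = \frac{15}{2}$)
$- a{\left(994 \right)} = \left(-1\right) \frac{15}{2} = - \frac{15}{2}$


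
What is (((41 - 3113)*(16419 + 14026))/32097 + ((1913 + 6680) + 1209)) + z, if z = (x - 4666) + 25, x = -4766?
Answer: -26949575/10699 ≈ -2518.9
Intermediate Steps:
z = -9407 (z = (-4766 - 4666) + 25 = -9432 + 25 = -9407)
(((41 - 3113)*(16419 + 14026))/32097 + ((1913 + 6680) + 1209)) + z = (((41 - 3113)*(16419 + 14026))/32097 + ((1913 + 6680) + 1209)) - 9407 = (-3072*30445*(1/32097) + (8593 + 1209)) - 9407 = (-93527040*1/32097 + 9802) - 9407 = (-31175680/10699 + 9802) - 9407 = 73695918/10699 - 9407 = -26949575/10699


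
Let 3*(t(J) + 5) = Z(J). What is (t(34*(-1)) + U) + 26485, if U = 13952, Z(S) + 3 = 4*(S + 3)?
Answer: 121169/3 ≈ 40390.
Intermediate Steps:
Z(S) = 9 + 4*S (Z(S) = -3 + 4*(S + 3) = -3 + 4*(3 + S) = -3 + (12 + 4*S) = 9 + 4*S)
t(J) = -2 + 4*J/3 (t(J) = -5 + (9 + 4*J)/3 = -5 + (3 + 4*J/3) = -2 + 4*J/3)
(t(34*(-1)) + U) + 26485 = ((-2 + 4*(34*(-1))/3) + 13952) + 26485 = ((-2 + (4/3)*(-34)) + 13952) + 26485 = ((-2 - 136/3) + 13952) + 26485 = (-142/3 + 13952) + 26485 = 41714/3 + 26485 = 121169/3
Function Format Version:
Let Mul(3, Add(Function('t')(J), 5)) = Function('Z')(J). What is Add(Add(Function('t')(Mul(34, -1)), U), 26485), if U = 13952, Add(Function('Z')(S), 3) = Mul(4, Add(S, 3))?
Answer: Rational(121169, 3) ≈ 40390.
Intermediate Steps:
Function('Z')(S) = Add(9, Mul(4, S)) (Function('Z')(S) = Add(-3, Mul(4, Add(S, 3))) = Add(-3, Mul(4, Add(3, S))) = Add(-3, Add(12, Mul(4, S))) = Add(9, Mul(4, S)))
Function('t')(J) = Add(-2, Mul(Rational(4, 3), J)) (Function('t')(J) = Add(-5, Mul(Rational(1, 3), Add(9, Mul(4, J)))) = Add(-5, Add(3, Mul(Rational(4, 3), J))) = Add(-2, Mul(Rational(4, 3), J)))
Add(Add(Function('t')(Mul(34, -1)), U), 26485) = Add(Add(Add(-2, Mul(Rational(4, 3), Mul(34, -1))), 13952), 26485) = Add(Add(Add(-2, Mul(Rational(4, 3), -34)), 13952), 26485) = Add(Add(Add(-2, Rational(-136, 3)), 13952), 26485) = Add(Add(Rational(-142, 3), 13952), 26485) = Add(Rational(41714, 3), 26485) = Rational(121169, 3)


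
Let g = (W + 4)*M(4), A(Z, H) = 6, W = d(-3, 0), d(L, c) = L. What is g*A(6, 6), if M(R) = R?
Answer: 24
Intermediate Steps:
W = -3
g = 4 (g = (-3 + 4)*4 = 1*4 = 4)
g*A(6, 6) = 4*6 = 24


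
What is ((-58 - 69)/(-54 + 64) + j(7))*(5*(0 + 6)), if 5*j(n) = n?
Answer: -339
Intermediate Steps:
j(n) = n/5
((-58 - 69)/(-54 + 64) + j(7))*(5*(0 + 6)) = ((-58 - 69)/(-54 + 64) + (1/5)*7)*(5*(0 + 6)) = (-127/10 + 7/5)*(5*6) = (-127*1/10 + 7/5)*30 = (-127/10 + 7/5)*30 = -113/10*30 = -339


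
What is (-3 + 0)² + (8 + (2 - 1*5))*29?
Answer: 154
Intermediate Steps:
(-3 + 0)² + (8 + (2 - 1*5))*29 = (-3)² + (8 + (2 - 5))*29 = 9 + (8 - 3)*29 = 9 + 5*29 = 9 + 145 = 154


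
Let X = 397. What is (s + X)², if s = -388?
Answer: 81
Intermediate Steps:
(s + X)² = (-388 + 397)² = 9² = 81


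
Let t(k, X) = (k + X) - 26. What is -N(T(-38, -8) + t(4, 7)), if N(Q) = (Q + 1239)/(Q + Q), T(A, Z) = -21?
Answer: 401/24 ≈ 16.708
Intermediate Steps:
t(k, X) = -26 + X + k (t(k, X) = (X + k) - 26 = -26 + X + k)
N(Q) = (1239 + Q)/(2*Q) (N(Q) = (1239 + Q)/((2*Q)) = (1239 + Q)*(1/(2*Q)) = (1239 + Q)/(2*Q))
-N(T(-38, -8) + t(4, 7)) = -(1239 + (-21 + (-26 + 7 + 4)))/(2*(-21 + (-26 + 7 + 4))) = -(1239 + (-21 - 15))/(2*(-21 - 15)) = -(1239 - 36)/(2*(-36)) = -(-1)*1203/(2*36) = -1*(-401/24) = 401/24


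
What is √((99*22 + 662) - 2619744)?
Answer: 2*I*√654226 ≈ 1617.7*I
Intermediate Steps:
√((99*22 + 662) - 2619744) = √((2178 + 662) - 2619744) = √(2840 - 2619744) = √(-2616904) = 2*I*√654226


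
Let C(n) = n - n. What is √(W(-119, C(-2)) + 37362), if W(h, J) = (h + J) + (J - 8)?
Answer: √37235 ≈ 192.96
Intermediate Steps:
C(n) = 0
W(h, J) = -8 + h + 2*J (W(h, J) = (J + h) + (-8 + J) = -8 + h + 2*J)
√(W(-119, C(-2)) + 37362) = √((-8 - 119 + 2*0) + 37362) = √((-8 - 119 + 0) + 37362) = √(-127 + 37362) = √37235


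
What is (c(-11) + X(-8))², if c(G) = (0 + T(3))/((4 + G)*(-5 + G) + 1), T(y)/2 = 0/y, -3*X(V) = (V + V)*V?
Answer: 16384/9 ≈ 1820.4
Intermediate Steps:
X(V) = -2*V²/3 (X(V) = -(V + V)*V/3 = -2*V*V/3 = -2*V²/3)
T(y) = 0 (T(y) = 2*(0/y) = 2*0 = 0)
c(G) = 0 (c(G) = (0 + 0)/((4 + G)*(-5 + G) + 1) = 0/((-5 + G)*(4 + G) + 1) = 0/(1 + (-5 + G)*(4 + G)) = 0)
(c(-11) + X(-8))² = (0 - ⅔*(-8)²)² = (0 - ⅔*64)² = (0 - 128/3)² = (-128/3)² = 16384/9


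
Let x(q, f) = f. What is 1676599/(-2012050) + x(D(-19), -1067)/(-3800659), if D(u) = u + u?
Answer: -6370034221391/7647115940950 ≈ -0.83300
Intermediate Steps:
D(u) = 2*u
1676599/(-2012050) + x(D(-19), -1067)/(-3800659) = 1676599/(-2012050) - 1067/(-3800659) = 1676599*(-1/2012050) - 1067*(-1/3800659) = -1676599/2012050 + 1067/3800659 = -6370034221391/7647115940950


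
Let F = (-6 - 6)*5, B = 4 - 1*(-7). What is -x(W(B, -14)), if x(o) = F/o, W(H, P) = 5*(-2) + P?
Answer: -5/2 ≈ -2.5000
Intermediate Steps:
B = 11 (B = 4 + 7 = 11)
F = -60 (F = -12*5 = -60)
W(H, P) = -10 + P
x(o) = -60/o
-x(W(B, -14)) = -(-60)/(-10 - 14) = -(-60)/(-24) = -(-60)*(-1)/24 = -1*5/2 = -5/2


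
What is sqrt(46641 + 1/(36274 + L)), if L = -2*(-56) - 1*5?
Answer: sqrt(61732962402582)/36381 ≈ 215.97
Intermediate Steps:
L = 107 (L = 112 - 5 = 107)
sqrt(46641 + 1/(36274 + L)) = sqrt(46641 + 1/(36274 + 107)) = sqrt(46641 + 1/36381) = sqrt(1696846222/36381) = sqrt(61732962402582)/36381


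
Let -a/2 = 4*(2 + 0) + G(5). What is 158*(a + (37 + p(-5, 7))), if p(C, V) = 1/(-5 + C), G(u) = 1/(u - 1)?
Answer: 16116/5 ≈ 3223.2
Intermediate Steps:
G(u) = 1/(-1 + u)
a = -33/2 (a = -2*(4*(2 + 0) + 1/(-1 + 5)) = -2*(4*2 + 1/4) = -2*(8 + ¼) = -2*33/4 = -33/2 ≈ -16.500)
158*(a + (37 + p(-5, 7))) = 158*(-33/2 + (37 + 1/(-5 - 5))) = 158*(-33/2 + (37 + 1/(-10))) = 158*(-33/2 + (37 - ⅒)) = 158*(-33/2 + 369/10) = 158*(102/5) = 16116/5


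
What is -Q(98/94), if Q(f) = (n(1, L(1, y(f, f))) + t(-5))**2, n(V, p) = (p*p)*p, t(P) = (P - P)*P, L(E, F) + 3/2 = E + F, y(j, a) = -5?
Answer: -1771561/64 ≈ -27681.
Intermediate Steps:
L(E, F) = -3/2 + E + F (L(E, F) = -3/2 + (E + F) = -3/2 + E + F)
t(P) = 0 (t(P) = 0*P = 0)
n(V, p) = p**3 (n(V, p) = p**2*p = p**3)
Q(f) = 1771561/64 (Q(f) = ((-3/2 + 1 - 5)**3 + 0)**2 = ((-11/2)**3 + 0)**2 = (-1331/8 + 0)**2 = (-1331/8)**2 = 1771561/64)
-Q(98/94) = -1*1771561/64 = -1771561/64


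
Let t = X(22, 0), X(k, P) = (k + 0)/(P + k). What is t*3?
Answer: 3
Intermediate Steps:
X(k, P) = k/(P + k)
t = 1 (t = 22/(0 + 22) = 22/22 = 22*(1/22) = 1)
t*3 = 1*3 = 3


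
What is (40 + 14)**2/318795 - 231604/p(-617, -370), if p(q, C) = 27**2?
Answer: -24610690472/77467185 ≈ -317.69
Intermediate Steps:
p(q, C) = 729
(40 + 14)**2/318795 - 231604/p(-617, -370) = (40 + 14)**2/318795 - 231604/729 = 54**2*(1/318795) - 231604*1/729 = 2916*(1/318795) - 231604/729 = 972/106265 - 231604/729 = -24610690472/77467185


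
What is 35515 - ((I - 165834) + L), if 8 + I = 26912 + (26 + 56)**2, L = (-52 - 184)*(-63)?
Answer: 152853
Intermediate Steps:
L = 14868 (L = -236*(-63) = 14868)
I = 33628 (I = -8 + (26912 + (26 + 56)**2) = -8 + (26912 + 82**2) = -8 + (26912 + 6724) = -8 + 33636 = 33628)
35515 - ((I - 165834) + L) = 35515 - ((33628 - 165834) + 14868) = 35515 - (-132206 + 14868) = 35515 - 1*(-117338) = 35515 + 117338 = 152853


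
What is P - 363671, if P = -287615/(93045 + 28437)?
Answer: -44179768037/121482 ≈ -3.6367e+5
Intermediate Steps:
P = -287615/121482 ≈ -2.3676
P - 363671 = -287615/121482 - 363671 = -44179768037/121482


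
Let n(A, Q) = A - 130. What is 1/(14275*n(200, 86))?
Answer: 1/999250 ≈ 1.0007e-6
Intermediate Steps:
n(A, Q) = -130 + A
1/(14275*n(200, 86)) = 1/(14275*(-130 + 200)) = (1/14275)/70 = (1/14275)*(1/70) = 1/999250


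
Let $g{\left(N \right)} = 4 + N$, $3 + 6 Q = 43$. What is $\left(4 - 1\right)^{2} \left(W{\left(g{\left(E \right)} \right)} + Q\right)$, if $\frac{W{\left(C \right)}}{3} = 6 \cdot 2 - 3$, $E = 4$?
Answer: $303$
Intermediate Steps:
$Q = \frac{20}{3}$ ($Q = - \frac{1}{2} + \frac{1}{6} \cdot 43 = - \frac{1}{2} + \frac{43}{6} = \frac{20}{3} \approx 6.6667$)
$W{\left(C \right)} = 27$ ($W{\left(C \right)} = 3 \left(6 \cdot 2 - 3\right) = 3 \left(12 - 3\right) = 3 \cdot 9 = 27$)
$\left(4 - 1\right)^{2} \left(W{\left(g{\left(E \right)} \right)} + Q\right) = \left(4 - 1\right)^{2} \left(27 + \frac{20}{3}\right) = 3^{2} \cdot \frac{101}{3} = 9 \cdot \frac{101}{3} = 303$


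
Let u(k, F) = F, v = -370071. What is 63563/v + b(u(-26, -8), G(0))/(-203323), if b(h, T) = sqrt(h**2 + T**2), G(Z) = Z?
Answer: -12926780417/75243945933 ≈ -0.17180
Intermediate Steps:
b(h, T) = sqrt(T**2 + h**2)
63563/v + b(u(-26, -8), G(0))/(-203323) = 63563/(-370071) + sqrt(0**2 + (-8)**2)/(-203323) = 63563*(-1/370071) + sqrt(0 + 64)*(-1/203323) = -63563/370071 + sqrt(64)*(-1/203323) = -63563/370071 + 8*(-1/203323) = -63563/370071 - 8/203323 = -12926780417/75243945933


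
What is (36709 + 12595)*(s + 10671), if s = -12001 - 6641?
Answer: -393002184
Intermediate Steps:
s = -18642
(36709 + 12595)*(s + 10671) = (36709 + 12595)*(-18642 + 10671) = 49304*(-7971) = -393002184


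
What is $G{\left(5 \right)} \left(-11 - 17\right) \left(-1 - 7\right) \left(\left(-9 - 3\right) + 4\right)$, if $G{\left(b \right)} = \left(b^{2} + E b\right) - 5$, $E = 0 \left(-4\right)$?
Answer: $-35840$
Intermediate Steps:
$E = 0$
$G{\left(b \right)} = -5 + b^{2}$ ($G{\left(b \right)} = \left(b^{2} + 0 b\right) - 5 = \left(b^{2} + 0\right) - 5 = b^{2} - 5 = -5 + b^{2}$)
$G{\left(5 \right)} \left(-11 - 17\right) \left(-1 - 7\right) \left(\left(-9 - 3\right) + 4\right) = \left(-5 + 5^{2}\right) \left(-11 - 17\right) \left(-1 - 7\right) \left(\left(-9 - 3\right) + 4\right) = \left(-5 + 25\right) \left(\left(-28\right) \left(-8\right)\right) \left(-12 + 4\right) = 20 \cdot 224 \left(-8\right) = 4480 \left(-8\right) = -35840$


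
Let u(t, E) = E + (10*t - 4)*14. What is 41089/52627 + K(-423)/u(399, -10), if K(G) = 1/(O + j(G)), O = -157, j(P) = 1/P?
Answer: 50750264599057/65001206297752 ≈ 0.78076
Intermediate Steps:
u(t, E) = -56 + E + 140*t (u(t, E) = E + (-4 + 10*t)*14 = E + (-56 + 140*t) = -56 + E + 140*t)
K(G) = 1/(-157 + 1/G)
41089/52627 + K(-423)/u(399, -10) = 41089/52627 + (-1*(-423)/(-1 + 157*(-423)))/(-56 - 10 + 140*399) = 41089*(1/52627) + (-1*(-423)/(-1 - 66411))/(-56 - 10 + 55860) = 41089/52627 - 1*(-423)/(-66412)/55794 = 41089/52627 - 1*(-423)*(-1/66412)*(1/55794) = 41089/52627 - 423/66412*1/55794 = 41089/52627 - 141/1235130376 = 50750264599057/65001206297752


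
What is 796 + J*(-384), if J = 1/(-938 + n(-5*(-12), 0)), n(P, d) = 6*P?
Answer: 230236/289 ≈ 796.66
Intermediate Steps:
J = -1/578 (J = 1/(-938 + 6*(-5*(-12))) = 1/(-938 + 6*60) = 1/(-938 + 360) = 1/(-578) = -1/578 ≈ -0.0017301)
796 + J*(-384) = 796 - 1/578*(-384) = 796 + 192/289 = 230236/289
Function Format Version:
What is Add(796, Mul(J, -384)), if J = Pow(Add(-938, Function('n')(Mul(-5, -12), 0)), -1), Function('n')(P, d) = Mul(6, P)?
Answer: Rational(230236, 289) ≈ 796.66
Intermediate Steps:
J = Rational(-1, 578) (J = Pow(Add(-938, Mul(6, Mul(-5, -12))), -1) = Pow(Add(-938, Mul(6, 60)), -1) = Pow(Add(-938, 360), -1) = Pow(-578, -1) = Rational(-1, 578) ≈ -0.0017301)
Add(796, Mul(J, -384)) = Add(796, Mul(Rational(-1, 578), -384)) = Add(796, Rational(192, 289)) = Rational(230236, 289)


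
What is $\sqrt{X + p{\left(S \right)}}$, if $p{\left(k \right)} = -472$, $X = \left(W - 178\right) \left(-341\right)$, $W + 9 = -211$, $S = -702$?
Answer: $\sqrt{135246} \approx 367.76$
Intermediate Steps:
$W = -220$ ($W = -9 - 211 = -220$)
$X = 135718$ ($X = \left(-220 - 178\right) \left(-341\right) = \left(-398\right) \left(-341\right) = 135718$)
$\sqrt{X + p{\left(S \right)}} = \sqrt{135718 - 472} = \sqrt{135246}$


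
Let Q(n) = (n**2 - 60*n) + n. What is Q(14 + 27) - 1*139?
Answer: -877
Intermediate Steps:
Q(n) = n**2 - 59*n
Q(14 + 27) - 1*139 = (14 + 27)*(-59 + (14 + 27)) - 1*139 = 41*(-59 + 41) - 139 = 41*(-18) - 139 = -738 - 139 = -877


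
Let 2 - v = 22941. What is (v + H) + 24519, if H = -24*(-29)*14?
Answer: 11324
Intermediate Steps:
v = -22939 (v = 2 - 1*22941 = 2 - 22941 = -22939)
H = 9744 (H = 696*14 = 9744)
(v + H) + 24519 = (-22939 + 9744) + 24519 = -13195 + 24519 = 11324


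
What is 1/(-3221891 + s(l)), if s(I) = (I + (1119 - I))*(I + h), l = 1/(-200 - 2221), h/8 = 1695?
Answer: 807/9645061070 ≈ 8.3670e-8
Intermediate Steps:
h = 13560 (h = 8*1695 = 13560)
l = -1/2421 (l = 1/(-2421) = -1/2421 ≈ -0.00041305)
s(I) = 15173640 + 1119*I (s(I) = (I + (1119 - I))*(I + 13560) = 1119*(13560 + I) = 15173640 + 1119*I)
1/(-3221891 + s(l)) = 1/(-3221891 + (15173640 + 1119*(-1/2421))) = 1/(-3221891 + (15173640 - 373/807)) = 1/(-3221891 + 12245127107/807) = 1/(9645061070/807) = 807/9645061070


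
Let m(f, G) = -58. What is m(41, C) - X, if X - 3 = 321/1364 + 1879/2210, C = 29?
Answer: -93576603/1507220 ≈ -62.086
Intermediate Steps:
X = 6157843/1507220 (X = 3 + (321/1364 + 1879/2210) = 3 + 1636183/1507220 = 6157843/1507220 ≈ 4.0856)
m(41, C) - X = -58 - 1*6157843/1507220 = -58 - 6157843/1507220 = -93576603/1507220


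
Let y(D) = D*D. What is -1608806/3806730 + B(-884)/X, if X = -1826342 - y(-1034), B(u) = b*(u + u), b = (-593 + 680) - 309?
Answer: -170900579263/306177197265 ≈ -0.55818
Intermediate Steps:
y(D) = D²
b = -222 (b = 87 - 309 = -222)
B(u) = -444*u (B(u) = -222*(u + u) = -444*u)
X = -2895498 (X = -1826342 - 1*(-1034)² = -1826342 - 1*1069156 = -1826342 - 1069156 = -2895498)
-1608806/3806730 + B(-884)/X = -1608806/3806730 - 444*(-884)/(-2895498) = -1608806*1/3806730 + 392496*(-1/2895498) = -804403/1903365 - 65416/482583 = -170900579263/306177197265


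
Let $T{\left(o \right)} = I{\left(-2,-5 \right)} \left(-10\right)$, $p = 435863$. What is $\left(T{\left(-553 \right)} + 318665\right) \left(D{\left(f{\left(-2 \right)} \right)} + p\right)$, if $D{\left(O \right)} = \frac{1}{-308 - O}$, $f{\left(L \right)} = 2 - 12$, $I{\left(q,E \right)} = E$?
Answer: $\frac{41396990342695}{298} \approx 1.3892 \cdot 10^{11}$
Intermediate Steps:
$f{\left(L \right)} = -10$ ($f{\left(L \right)} = 2 - 12 = -10$)
$T{\left(o \right)} = 50$ ($T{\left(o \right)} = \left(-5\right) \left(-10\right) = 50$)
$\left(T{\left(-553 \right)} + 318665\right) \left(D{\left(f{\left(-2 \right)} \right)} + p\right) = \left(50 + 318665\right) \left(- \frac{1}{308 - 10} + 435863\right) = 318715 \left(- \frac{1}{298} + 435863\right) = 318715 \cdot \frac{129887173}{298} = \frac{41396990342695}{298}$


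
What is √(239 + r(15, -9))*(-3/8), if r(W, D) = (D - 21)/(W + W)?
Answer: -3*√238/8 ≈ -5.7852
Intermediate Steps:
r(W, D) = (-21 + D)/(2*W) (r(W, D) = (-21 + D)/((2*W)) = (-21 + D)*(1/(2*W)) = (-21 + D)/(2*W))
√(239 + r(15, -9))*(-3/8) = √(239 + (½)*(-21 - 9)/15)*(-3/8) = √(239 + (½)*(1/15)*(-30))*(-3*⅛) = √(239 - 1)*(-3/8) = √238*(-3/8) = -3*√238/8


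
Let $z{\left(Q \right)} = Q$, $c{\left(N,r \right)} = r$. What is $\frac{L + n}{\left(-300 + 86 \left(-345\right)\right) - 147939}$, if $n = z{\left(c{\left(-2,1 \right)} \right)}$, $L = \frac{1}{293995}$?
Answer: $- \frac{293996}{52304356455} \approx -5.6209 \cdot 10^{-6}$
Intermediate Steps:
$L = \frac{1}{293995} \approx 3.4014 \cdot 10^{-6}$
$n = 1$
$\frac{L + n}{\left(-300 + 86 \left(-345\right)\right) - 147939} = \frac{\frac{1}{293995} + 1}{\left(-300 + 86 \left(-345\right)\right) - 147939} = \frac{293996}{293995 \left(\left(-300 - 29670\right) - 147939\right)} = \frac{293996}{293995 \left(-29970 - 147939\right)} = \frac{293996}{293995 \left(-177909\right)} = \frac{293996}{293995} \left(- \frac{1}{177909}\right) = - \frac{293996}{52304356455}$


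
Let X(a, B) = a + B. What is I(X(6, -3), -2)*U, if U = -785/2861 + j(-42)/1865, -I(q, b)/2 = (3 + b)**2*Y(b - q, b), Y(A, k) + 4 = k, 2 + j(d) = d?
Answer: -19078908/5335765 ≈ -3.5757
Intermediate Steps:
j(d) = -2 + d
X(a, B) = B + a
Y(A, k) = -4 + k
I(q, b) = -2*(3 + b)**2*(-4 + b)
U = -1589909/5335765 (U = -785/2861 + (-2 - 42)/1865 = -785*1/2861 - 44*1/1865 = -785/2861 - 44/1865 = -1589909/5335765 ≈ -0.29797)
I(X(6, -3), -2)*U = (2*(3 - 2)**2*(4 - 1*(-2)))*(-1589909/5335765) = (2*1**2*(4 + 2))*(-1589909/5335765) = (2*1*6)*(-1589909/5335765) = 12*(-1589909/5335765) = -19078908/5335765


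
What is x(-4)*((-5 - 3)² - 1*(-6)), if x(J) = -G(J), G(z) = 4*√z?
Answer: -560*I ≈ -560.0*I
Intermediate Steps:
x(J) = -4*√J
x(-4)*((-5 - 3)² - 1*(-6)) = (-8*I)*((-5 - 3)² - 1*(-6)) = (-8*I)*((-8)² + 6) = (-8*I)*(64 + 6) = -8*I*70 = -560*I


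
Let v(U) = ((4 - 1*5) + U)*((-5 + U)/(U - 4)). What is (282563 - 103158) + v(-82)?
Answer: 15421609/86 ≈ 1.7932e+5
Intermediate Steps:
v(U) = (-1 + U)*(-5 + U)/(-4 + U) (v(U) = ((4 - 5) + U)*((-5 + U)/(-4 + U)) = (-1 + U)*((-5 + U)/(-4 + U)) = (-1 + U)*(-5 + U)/(-4 + U))
(282563 - 103158) + v(-82) = (282563 - 103158) + (5 + (-82)**2 - 6*(-82))/(-4 - 82) = 179405 + (5 + 6724 + 492)/(-86) = 179405 - 1/86*7221 = 179405 - 7221/86 = 15421609/86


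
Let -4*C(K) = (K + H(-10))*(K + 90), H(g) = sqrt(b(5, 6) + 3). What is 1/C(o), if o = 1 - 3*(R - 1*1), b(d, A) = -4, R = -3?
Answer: -26/8755 + 2*I/8755 ≈ -0.0029697 + 0.00022844*I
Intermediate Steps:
H(g) = I (H(g) = sqrt(-4 + 3) = sqrt(-1) = I)
o = 13 (o = 1 - 3*(-3 - 1*1) = 1 - 3*(-3 - 1) = 1 - 3*(-4) = 1 + 12 = 13)
C(K) = -(90 + K)*(I + K)/4 (C(K) = -(K + I)*(K + 90)/4 = -(I + K)*(90 + K)/4 = -(90 + K)*(I + K)/4)
1/C(o) = 1/(-45*I/2 - 1/4*13**2 - 1/4*13*(90 + I)) = 1/(-45*I/2 - 1/4*169 + (-585/2 - 13*I/4)) = 1/(-45*I/2 - 169/4 + (-585/2 - 13*I/4)) = 1/(-1339/4 - 103*I/4) = 8*(-1339/4 + 103*I/4)/901765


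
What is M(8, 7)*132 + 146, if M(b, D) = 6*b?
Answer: 6482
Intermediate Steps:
M(8, 7)*132 + 146 = (6*8)*132 + 146 = 48*132 + 146 = 6336 + 146 = 6482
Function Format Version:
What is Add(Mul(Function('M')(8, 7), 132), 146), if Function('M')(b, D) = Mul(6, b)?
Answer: 6482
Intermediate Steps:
Add(Mul(Function('M')(8, 7), 132), 146) = Add(Mul(Mul(6, 8), 132), 146) = Add(Mul(48, 132), 146) = Add(6336, 146) = 6482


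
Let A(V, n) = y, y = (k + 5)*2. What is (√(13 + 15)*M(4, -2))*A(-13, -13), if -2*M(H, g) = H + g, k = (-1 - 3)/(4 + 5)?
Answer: -164*√7/9 ≈ -48.211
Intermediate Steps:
k = -4/9 ≈ -0.44444
y = 82/9 (y = (-4/9 + 5)*2 = (41/9)*2 = 82/9 ≈ 9.1111)
A(V, n) = 82/9
M(H, g) = -H/2 - g/2 (M(H, g) = -(H + g)/2 = -H/2 - g/2)
(√(13 + 15)*M(4, -2))*A(-13, -13) = (√(13 + 15)*(-½*4 - ½*(-2)))*(82/9) = (√28*(-2 + 1))*(82/9) = ((2*√7)*(-1))*(82/9) = -2*√7*(82/9) = -164*√7/9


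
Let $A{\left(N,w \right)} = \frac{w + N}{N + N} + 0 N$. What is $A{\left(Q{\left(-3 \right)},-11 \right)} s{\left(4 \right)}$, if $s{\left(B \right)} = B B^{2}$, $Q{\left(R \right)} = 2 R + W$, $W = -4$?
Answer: $\frac{336}{5} \approx 67.2$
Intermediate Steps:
$Q{\left(R \right)} = -4 + 2 R$ ($Q{\left(R \right)} = 2 R - 4 = -4 + 2 R$)
$s{\left(B \right)} = B^{3}$
$A{\left(N,w \right)} = \frac{N + w}{2 N}$ ($A{\left(N,w \right)} = \frac{N + w}{2 N} + 0 = \frac{N + w}{2 N}$)
$A{\left(Q{\left(-3 \right)},-11 \right)} s{\left(4 \right)} = \frac{\left(-4 + 2 \left(-3\right)\right) - 11}{2 \left(-4 + 2 \left(-3\right)\right)} 4^{3} = \frac{\left(-4 - 6\right) - 11}{2 \left(-4 - 6\right)} 64 = \frac{-10 - 11}{2 \left(-10\right)} 64 = \frac{1}{2} \left(- \frac{1}{10}\right) \left(-21\right) 64 = \frac{21}{20} \cdot 64 = \frac{336}{5}$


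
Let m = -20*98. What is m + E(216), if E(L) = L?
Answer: -1744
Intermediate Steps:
m = -1960
m + E(216) = -1960 + 216 = -1744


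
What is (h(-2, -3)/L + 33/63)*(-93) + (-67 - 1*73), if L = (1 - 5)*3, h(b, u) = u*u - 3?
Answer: -1991/14 ≈ -142.21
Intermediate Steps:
h(b, u) = -3 + u² (h(b, u) = u² - 3 = -3 + u²)
L = -12 (L = -4*3 = -12)
(h(-2, -3)/L + 33/63)*(-93) + (-67 - 1*73) = ((-3 + (-3)²)/(-12) + 33/63)*(-93) + (-67 - 1*73) = ((-3 + 9)*(-1/12) + 33*(1/63))*(-93) + (-67 - 73) = (6*(-1/12) + 11/21)*(-93) - 140 = (-½ + 11/21)*(-93) - 140 = (1/42)*(-93) - 140 = -31/14 - 140 = -1991/14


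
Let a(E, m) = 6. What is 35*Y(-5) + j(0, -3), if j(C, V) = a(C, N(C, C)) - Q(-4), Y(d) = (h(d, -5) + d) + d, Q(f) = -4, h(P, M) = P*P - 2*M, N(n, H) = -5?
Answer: 885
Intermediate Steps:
h(P, M) = P**2 - 2*M
Y(d) = 10 + d**2 + 2*d (Y(d) = ((d**2 - 2*(-5)) + d) + d = ((d**2 + 10) + d) + d = ((10 + d**2) + d) + d = (10 + d + d**2) + d = 10 + d**2 + 2*d)
j(C, V) = 10 (j(C, V) = 6 - 1*(-4) = 6 + 4 = 10)
35*Y(-5) + j(0, -3) = 35*(10 + (-5)**2 + 2*(-5)) + 10 = 35*(10 + 25 - 10) + 10 = 35*25 + 10 = 875 + 10 = 885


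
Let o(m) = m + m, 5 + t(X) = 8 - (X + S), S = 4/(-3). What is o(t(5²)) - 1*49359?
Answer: -148201/3 ≈ -49400.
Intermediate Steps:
S = -4/3 (S = 4*(-⅓) = -4/3 ≈ -1.3333)
t(X) = 13/3 - X (t(X) = -5 + (8 - (X - 4/3)) = -5 + (8 - (-4/3 + X)) = -5 + (8 + (4/3 - X)) = -5 + (28/3 - X) = 13/3 - X)
o(m) = 2*m
o(t(5²)) - 1*49359 = 2*(13/3 - 1*5²) - 1*49359 = 2*(13/3 - 1*25) - 49359 = 2*(13/3 - 25) - 49359 = 2*(-62/3) - 49359 = -124/3 - 49359 = -148201/3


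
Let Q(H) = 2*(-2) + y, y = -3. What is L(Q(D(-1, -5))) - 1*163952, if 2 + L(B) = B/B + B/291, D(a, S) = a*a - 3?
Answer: -47710330/291 ≈ -1.6395e+5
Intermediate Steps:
D(a, S) = -3 + a² (D(a, S) = a² - 3 = -3 + a²)
Q(H) = -7 (Q(H) = 2*(-2) - 3 = -4 - 3 = -7)
L(B) = -1 + B/291 (L(B) = -2 + (B/B + B/291) = -2 + (1 + B*(1/291)) = -2 + (1 + B/291) = -1 + B/291)
L(Q(D(-1, -5))) - 1*163952 = (-1 + (1/291)*(-7)) - 1*163952 = (-1 - 7/291) - 163952 = -298/291 - 163952 = -47710330/291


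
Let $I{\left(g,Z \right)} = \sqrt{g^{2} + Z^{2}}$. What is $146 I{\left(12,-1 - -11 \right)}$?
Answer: $292 \sqrt{61} \approx 2280.6$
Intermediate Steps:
$I{\left(g,Z \right)} = \sqrt{Z^{2} + g^{2}}$
$146 I{\left(12,-1 - -11 \right)} = 146 \sqrt{\left(-1 - -11\right)^{2} + 12^{2}} = 146 \sqrt{\left(-1 + 11\right)^{2} + 144} = 146 \sqrt{10^{2} + 144} = 146 \sqrt{100 + 144} = 146 \sqrt{244} = 146 \cdot 2 \sqrt{61} = 292 \sqrt{61}$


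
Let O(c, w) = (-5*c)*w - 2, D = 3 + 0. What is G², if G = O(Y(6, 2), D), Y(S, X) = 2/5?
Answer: 64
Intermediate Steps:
Y(S, X) = ⅖ (Y(S, X) = 2*(⅕) = ⅖)
D = 3
O(c, w) = -2 - 5*c*w (O(c, w) = -5*c*w - 2 = -2 - 5*c*w)
G = -8 (G = -2 - 5*⅖*3 = -2 - 6 = -8)
G² = (-8)² = 64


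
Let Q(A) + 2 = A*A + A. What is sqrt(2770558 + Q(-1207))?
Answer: sqrt(4226198) ≈ 2055.8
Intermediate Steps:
Q(A) = -2 + A + A**2 (Q(A) = -2 + (A*A + A) = -2 + (A**2 + A) = -2 + (A + A**2) = -2 + A + A**2)
sqrt(2770558 + Q(-1207)) = sqrt(2770558 + (-2 - 1207 + (-1207)**2)) = sqrt(2770558 + (-2 - 1207 + 1456849)) = sqrt(2770558 + 1455640) = sqrt(4226198)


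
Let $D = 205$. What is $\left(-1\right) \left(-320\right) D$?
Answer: $65600$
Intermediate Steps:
$\left(-1\right) \left(-320\right) D = \left(-1\right) \left(-320\right) 205 = 320 \cdot 205 = 65600$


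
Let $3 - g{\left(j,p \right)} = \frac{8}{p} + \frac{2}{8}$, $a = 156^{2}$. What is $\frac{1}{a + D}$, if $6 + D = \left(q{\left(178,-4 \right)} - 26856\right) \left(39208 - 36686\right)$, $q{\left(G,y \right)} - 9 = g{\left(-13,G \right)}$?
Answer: $- \frac{178}{12046502769} \approx -1.4776 \cdot 10^{-8}$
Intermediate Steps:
$a = 24336$
$g{\left(j,p \right)} = \frac{11}{4} - \frac{8}{p}$ ($g{\left(j,p \right)} = 3 - \left(\frac{8}{p} + \frac{2}{8}\right) = 3 - \left(\frac{8}{p} + 2 \cdot \frac{1}{8}\right) = 3 - \left(\frac{8}{p} + \frac{1}{4}\right) = 3 - \left(\frac{1}{4} + \frac{8}{p}\right) = \frac{11}{4} - \frac{8}{p}$)
$q{\left(G,y \right)} = \frac{47}{4} - \frac{8}{G}$ ($q{\left(G,y \right)} = 9 + \left(\frac{11}{4} - \frac{8}{G}\right) = \frac{47}{4} - \frac{8}{G}$)
$D = - \frac{12050834577}{178}$ ($D = -6 + \left(\left(\frac{47}{4} - \frac{8}{178}\right) - 26856\right) \left(39208 - 36686\right) = -6 + \left(\left(\frac{47}{4} - \frac{4}{89}\right) - 26856\right) 2522 = -6 + \left(\frac{4167}{356} - 26856\right) 2522 = -6 - \frac{12050833509}{178} = - \frac{12050834577}{178} \approx -6.7701 \cdot 10^{7}$)
$\frac{1}{a + D} = \frac{1}{24336 - \frac{12050834577}{178}} = \frac{1}{- \frac{12046502769}{178}} = - \frac{178}{12046502769}$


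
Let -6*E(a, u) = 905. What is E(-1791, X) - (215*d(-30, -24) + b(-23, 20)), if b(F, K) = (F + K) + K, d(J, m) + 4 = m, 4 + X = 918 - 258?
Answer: 35113/6 ≈ 5852.2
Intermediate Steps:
X = 656 (X = -4 + (918 - 258) = -4 + 660 = 656)
d(J, m) = -4 + m
b(F, K) = F + 2*K
E(a, u) = -905/6 (E(a, u) = -⅙*905 = -905/6)
E(-1791, X) - (215*d(-30, -24) + b(-23, 20)) = -905/6 - (215*(-4 - 24) + (-23 + 2*20)) = -905/6 - (215*(-28) + (-23 + 40)) = -905/6 - (-6020 + 17) = -905/6 - 1*(-6003) = -905/6 + 6003 = 35113/6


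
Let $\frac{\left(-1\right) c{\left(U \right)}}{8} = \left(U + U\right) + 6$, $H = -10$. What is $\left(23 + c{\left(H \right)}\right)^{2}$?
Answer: $18225$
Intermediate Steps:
$c{\left(U \right)} = -48 - 16 U$ ($c{\left(U \right)} = - 8 \left(\left(U + U\right) + 6\right) = - 8 \left(2 U + 6\right) = - 8 \left(6 + 2 U\right) = -48 - 16 U$)
$\left(23 + c{\left(H \right)}\right)^{2} = \left(23 - -112\right)^{2} = \left(23 + \left(-48 + 160\right)\right)^{2} = \left(23 + 112\right)^{2} = 135^{2} = 18225$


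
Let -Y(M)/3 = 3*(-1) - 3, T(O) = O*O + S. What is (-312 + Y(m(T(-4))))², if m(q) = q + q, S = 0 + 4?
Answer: 86436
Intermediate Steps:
S = 4
T(O) = 4 + O² (T(O) = O*O + 4 = O² + 4 = 4 + O²)
m(q) = 2*q
Y(M) = 18 (Y(M) = -3*(3*(-1) - 3) = -3*(-3 - 3) = -3*(-6) = 18)
(-312 + Y(m(T(-4))))² = (-312 + 18)² = (-294)² = 86436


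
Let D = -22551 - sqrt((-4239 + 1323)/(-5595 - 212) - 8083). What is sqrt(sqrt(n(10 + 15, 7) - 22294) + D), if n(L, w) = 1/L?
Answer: sqrt(-19011197154975 - 145175*I*sqrt(272551922455) + 168606245*I*sqrt(557349))/29035 ≈ 0.19781 + 150.17*I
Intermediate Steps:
D = -22551 - I*sqrt(272551922455)/5807 (D = -22551 - sqrt(-2916/(-5807) - 8083) = -22551 - sqrt(-2916*(-1/5807) - 8083) = -22551 - sqrt(2916/5807 - 8083) = -22551 - sqrt(-46935065/5807) = -22551 - I*sqrt(272551922455)/5807 ≈ -22551.0 - 89.903*I)
sqrt(sqrt(n(10 + 15, 7) - 22294) + D) = sqrt(sqrt(1/(10 + 15) - 22294) + (-22551 - I*sqrt(272551922455)/5807)) = sqrt(sqrt(1/25 - 22294) + (-22551 - I*sqrt(272551922455)/5807)) = sqrt(sqrt(-557349/25) + (-22551 - I*sqrt(272551922455)/5807)) = sqrt(I*sqrt(557349)/5 + (-22551 - I*sqrt(272551922455)/5807)) = sqrt(-22551 - I*sqrt(272551922455)/5807 + I*sqrt(557349)/5)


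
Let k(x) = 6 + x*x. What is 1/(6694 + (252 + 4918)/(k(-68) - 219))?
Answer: 401/2684764 ≈ 0.00014936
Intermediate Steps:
k(x) = 6 + x²
1/(6694 + (252 + 4918)/(k(-68) - 219)) = 1/(6694 + (252 + 4918)/((6 + (-68)²) - 219)) = 1/(6694 + 5170/((6 + 4624) - 219)) = 1/(6694 + 5170/(4630 - 219)) = 1/(6694 + 5170/4411) = 1/(6694 + 5170*(1/4411)) = 1/(6694 + 470/401) = 1/(2684764/401) = 401/2684764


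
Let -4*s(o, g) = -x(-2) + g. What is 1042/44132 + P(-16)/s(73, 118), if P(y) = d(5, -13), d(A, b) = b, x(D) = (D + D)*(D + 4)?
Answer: 606539/1390158 ≈ 0.43631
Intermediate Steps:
x(D) = 2*D*(4 + D) (x(D) = (2*D)*(4 + D) = 2*D*(4 + D))
P(y) = -13
s(o, g) = -2 - g/4 (s(o, g) = -(-2*(-2)*(4 - 2) + g)/4 = -(-2*(-2)*2 + g)/4 = -(-1*(-8) + g)/4 = -(8 + g)/4 = -2 - g/4)
1042/44132 + P(-16)/s(73, 118) = 1042/44132 - 13/(-2 - ¼*118) = 1042*(1/44132) - 13/(-2 - 59/2) = 521/22066 - 13/(-63/2) = 521/22066 - 13*(-2/63) = 521/22066 + 26/63 = 606539/1390158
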